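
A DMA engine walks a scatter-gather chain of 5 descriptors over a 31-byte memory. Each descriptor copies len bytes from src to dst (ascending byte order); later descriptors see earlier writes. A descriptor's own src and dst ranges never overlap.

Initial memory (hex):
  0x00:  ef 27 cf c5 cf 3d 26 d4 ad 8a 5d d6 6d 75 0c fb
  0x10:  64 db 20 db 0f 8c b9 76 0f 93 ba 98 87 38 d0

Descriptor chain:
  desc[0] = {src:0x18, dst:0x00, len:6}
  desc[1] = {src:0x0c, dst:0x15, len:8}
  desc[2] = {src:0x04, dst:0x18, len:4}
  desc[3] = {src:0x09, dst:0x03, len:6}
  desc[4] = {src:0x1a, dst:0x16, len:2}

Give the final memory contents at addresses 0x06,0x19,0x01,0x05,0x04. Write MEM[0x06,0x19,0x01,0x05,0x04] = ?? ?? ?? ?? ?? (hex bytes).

MEM[0x06,0x19,0x01,0x05,0x04] = 6d 38 93 d6 5d

#0 dst[0x00+6] := {0x0f,0x93,0xba,0x98,0x87,0x38}
#1 dst[0x15+8] := {0x6d,0x75,0x0c,0xfb,0x64,0xdb,0x20,0xdb}
#2 dst[0x18+4] := {0x87,0x38,0x26,0xd4}
#3 dst[0x03+6] := {0x8a,0x5d,0xd6,0x6d,0x75,0x0c}
#4 dst[0x16+2] := {0x26,0xd4}
query mem[0x06]=0x6d, mem[0x19]=0x38, mem[0x01]=0x93, mem[0x05]=0xd6, mem[0x04]=0x5d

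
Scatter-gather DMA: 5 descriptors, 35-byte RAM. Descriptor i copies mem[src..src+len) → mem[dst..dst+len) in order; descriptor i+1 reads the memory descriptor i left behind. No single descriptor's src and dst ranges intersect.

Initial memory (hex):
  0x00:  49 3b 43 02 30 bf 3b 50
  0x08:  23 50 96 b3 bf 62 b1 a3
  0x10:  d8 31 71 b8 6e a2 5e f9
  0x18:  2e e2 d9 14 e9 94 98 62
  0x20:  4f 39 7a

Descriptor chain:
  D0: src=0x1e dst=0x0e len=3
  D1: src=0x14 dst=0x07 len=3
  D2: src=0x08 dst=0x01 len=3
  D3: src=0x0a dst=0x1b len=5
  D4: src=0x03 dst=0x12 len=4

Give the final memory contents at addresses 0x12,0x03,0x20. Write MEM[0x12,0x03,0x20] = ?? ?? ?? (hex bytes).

D0: mem[0x0e..0x10] <- [98 62 4f]
D1: mem[0x07..0x09] <- [6e a2 5e]
D2: mem[0x01..0x03] <- [a2 5e 96]
D3: mem[0x1b..0x1f] <- [96 b3 bf 62 98]
D4: mem[0x12..0x15] <- [96 30 bf 3b]
query mem[0x12]=0x96, mem[0x03]=0x96, mem[0x20]=0x4f

MEM[0x12,0x03,0x20] = 96 96 4f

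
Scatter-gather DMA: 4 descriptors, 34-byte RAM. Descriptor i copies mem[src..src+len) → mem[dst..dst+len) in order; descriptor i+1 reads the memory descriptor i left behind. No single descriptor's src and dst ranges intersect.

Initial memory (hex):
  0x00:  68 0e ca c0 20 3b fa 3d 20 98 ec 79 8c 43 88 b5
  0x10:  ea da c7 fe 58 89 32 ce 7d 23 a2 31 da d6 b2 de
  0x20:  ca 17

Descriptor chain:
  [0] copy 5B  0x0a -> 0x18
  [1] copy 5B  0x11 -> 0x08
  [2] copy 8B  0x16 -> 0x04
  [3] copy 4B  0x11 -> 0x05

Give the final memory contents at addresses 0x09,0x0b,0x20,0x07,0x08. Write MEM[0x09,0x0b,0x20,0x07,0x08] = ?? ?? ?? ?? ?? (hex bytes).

  after D0: wrote 5B at 0x18 = ec798c4388
  after D1: wrote 5B at 0x08 = dac7fe5889
  after D2: wrote 8B at 0x04 = 32ceec798c4388d6
  after D3: wrote 4B at 0x05 = dac7fe58
query mem[0x09]=0x43, mem[0x0b]=0xd6, mem[0x20]=0xca, mem[0x07]=0xfe, mem[0x08]=0x58

MEM[0x09,0x0b,0x20,0x07,0x08] = 43 d6 ca fe 58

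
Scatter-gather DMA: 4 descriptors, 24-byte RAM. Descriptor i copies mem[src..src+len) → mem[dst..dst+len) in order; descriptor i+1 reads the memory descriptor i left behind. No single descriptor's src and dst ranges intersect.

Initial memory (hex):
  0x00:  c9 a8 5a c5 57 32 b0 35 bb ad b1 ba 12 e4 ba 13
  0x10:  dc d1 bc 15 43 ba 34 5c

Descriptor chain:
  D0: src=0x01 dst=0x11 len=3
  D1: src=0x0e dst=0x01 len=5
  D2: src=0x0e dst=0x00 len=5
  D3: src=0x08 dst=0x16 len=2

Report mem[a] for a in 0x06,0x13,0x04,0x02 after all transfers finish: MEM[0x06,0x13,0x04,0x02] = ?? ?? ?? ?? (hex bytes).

MEM[0x06,0x13,0x04,0x02] = b0 c5 5a dc

  after D0: wrote 3B at 0x11 = a85ac5
  after D1: wrote 5B at 0x01 = ba13dca85a
  after D2: wrote 5B at 0x00 = ba13dca85a
  after D3: wrote 2B at 0x16 = bbad
query mem[0x06]=0xb0, mem[0x13]=0xc5, mem[0x04]=0x5a, mem[0x02]=0xdc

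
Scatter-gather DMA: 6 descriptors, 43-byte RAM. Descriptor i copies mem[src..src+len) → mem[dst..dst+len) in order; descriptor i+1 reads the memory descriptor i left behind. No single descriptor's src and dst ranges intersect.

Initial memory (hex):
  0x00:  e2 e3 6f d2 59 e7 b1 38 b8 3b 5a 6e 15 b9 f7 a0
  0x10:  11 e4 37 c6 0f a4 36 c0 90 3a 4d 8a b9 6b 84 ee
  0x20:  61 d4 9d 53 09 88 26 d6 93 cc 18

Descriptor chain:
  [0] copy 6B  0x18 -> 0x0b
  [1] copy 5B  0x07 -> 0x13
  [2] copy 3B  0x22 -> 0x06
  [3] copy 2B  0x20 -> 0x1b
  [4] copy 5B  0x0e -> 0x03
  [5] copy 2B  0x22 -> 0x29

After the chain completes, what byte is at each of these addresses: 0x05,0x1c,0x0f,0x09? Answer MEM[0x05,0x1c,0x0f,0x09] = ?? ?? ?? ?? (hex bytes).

#0 dst[0x0b+6] := {0x90,0x3a,0x4d,0x8a,0xb9,0x6b}
#1 dst[0x13+5] := {0x38,0xb8,0x3b,0x5a,0x90}
#2 dst[0x06+3] := {0x9d,0x53,0x09}
#3 dst[0x1b+2] := {0x61,0xd4}
#4 dst[0x03+5] := {0x8a,0xb9,0x6b,0xe4,0x37}
#5 dst[0x29+2] := {0x9d,0x53}
query mem[0x05]=0x6b, mem[0x1c]=0xd4, mem[0x0f]=0xb9, mem[0x09]=0x3b

MEM[0x05,0x1c,0x0f,0x09] = 6b d4 b9 3b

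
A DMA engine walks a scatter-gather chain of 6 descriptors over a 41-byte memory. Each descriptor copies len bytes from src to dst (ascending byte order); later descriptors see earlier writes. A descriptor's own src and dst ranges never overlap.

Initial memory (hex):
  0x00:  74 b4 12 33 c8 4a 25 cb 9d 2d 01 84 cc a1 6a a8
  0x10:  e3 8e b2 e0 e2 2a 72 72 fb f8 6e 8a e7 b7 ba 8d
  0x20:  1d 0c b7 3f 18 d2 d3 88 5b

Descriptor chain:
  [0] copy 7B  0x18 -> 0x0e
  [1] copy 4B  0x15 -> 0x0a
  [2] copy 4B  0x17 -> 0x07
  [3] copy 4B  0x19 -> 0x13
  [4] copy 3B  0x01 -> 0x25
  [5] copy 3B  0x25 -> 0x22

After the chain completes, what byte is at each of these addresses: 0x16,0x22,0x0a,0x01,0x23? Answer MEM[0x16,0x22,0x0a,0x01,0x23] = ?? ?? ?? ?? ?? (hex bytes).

  after D0: wrote 7B at 0x0e = fbf86e8ae7b7ba
  after D1: wrote 4B at 0x0a = 2a7272fb
  after D2: wrote 4B at 0x07 = 72fbf86e
  after D3: wrote 4B at 0x13 = f86e8ae7
  after D4: wrote 3B at 0x25 = b41233
  after D5: wrote 3B at 0x22 = b41233
query mem[0x16]=0xe7, mem[0x22]=0xb4, mem[0x0a]=0x6e, mem[0x01]=0xb4, mem[0x23]=0x12

MEM[0x16,0x22,0x0a,0x01,0x23] = e7 b4 6e b4 12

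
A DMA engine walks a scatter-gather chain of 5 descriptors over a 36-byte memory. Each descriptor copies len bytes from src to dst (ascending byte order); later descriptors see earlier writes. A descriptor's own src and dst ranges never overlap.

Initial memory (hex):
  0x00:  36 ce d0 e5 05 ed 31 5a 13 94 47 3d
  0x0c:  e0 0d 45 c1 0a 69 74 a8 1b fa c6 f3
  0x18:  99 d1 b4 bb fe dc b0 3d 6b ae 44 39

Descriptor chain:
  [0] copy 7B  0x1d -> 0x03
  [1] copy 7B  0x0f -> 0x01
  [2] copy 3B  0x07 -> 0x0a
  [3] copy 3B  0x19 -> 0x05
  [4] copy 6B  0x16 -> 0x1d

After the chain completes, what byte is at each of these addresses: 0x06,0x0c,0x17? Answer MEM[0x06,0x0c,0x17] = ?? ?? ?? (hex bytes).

MEM[0x06,0x0c,0x17] = b4 39 f3

D0: mem[0x03..0x09] <- [dc b0 3d 6b ae 44 39]
D1: mem[0x01..0x07] <- [c1 0a 69 74 a8 1b fa]
D2: mem[0x0a..0x0c] <- [fa 44 39]
D3: mem[0x05..0x07] <- [d1 b4 bb]
D4: mem[0x1d..0x22] <- [c6 f3 99 d1 b4 bb]
query mem[0x06]=0xb4, mem[0x0c]=0x39, mem[0x17]=0xf3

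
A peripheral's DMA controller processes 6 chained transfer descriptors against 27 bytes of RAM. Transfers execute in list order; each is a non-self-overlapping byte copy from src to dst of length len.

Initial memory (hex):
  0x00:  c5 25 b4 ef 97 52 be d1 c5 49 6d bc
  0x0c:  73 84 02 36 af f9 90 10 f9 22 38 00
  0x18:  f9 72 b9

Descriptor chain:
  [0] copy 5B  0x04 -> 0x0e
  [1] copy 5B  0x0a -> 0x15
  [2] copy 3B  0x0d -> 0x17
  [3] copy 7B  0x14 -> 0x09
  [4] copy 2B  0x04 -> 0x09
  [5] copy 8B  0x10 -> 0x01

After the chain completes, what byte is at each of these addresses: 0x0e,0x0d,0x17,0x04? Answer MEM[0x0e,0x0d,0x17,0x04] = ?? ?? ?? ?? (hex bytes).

D0: mem[0x0e..0x12] <- [97 52 be d1 c5]
D1: mem[0x15..0x19] <- [6d bc 73 84 97]
D2: mem[0x17..0x19] <- [84 97 52]
D3: mem[0x09..0x0f] <- [f9 6d bc 84 97 52 b9]
D4: mem[0x09..0x0a] <- [97 52]
D5: mem[0x01..0x08] <- [be d1 c5 10 f9 6d bc 84]
query mem[0x0e]=0x52, mem[0x0d]=0x97, mem[0x17]=0x84, mem[0x04]=0x10

MEM[0x0e,0x0d,0x17,0x04] = 52 97 84 10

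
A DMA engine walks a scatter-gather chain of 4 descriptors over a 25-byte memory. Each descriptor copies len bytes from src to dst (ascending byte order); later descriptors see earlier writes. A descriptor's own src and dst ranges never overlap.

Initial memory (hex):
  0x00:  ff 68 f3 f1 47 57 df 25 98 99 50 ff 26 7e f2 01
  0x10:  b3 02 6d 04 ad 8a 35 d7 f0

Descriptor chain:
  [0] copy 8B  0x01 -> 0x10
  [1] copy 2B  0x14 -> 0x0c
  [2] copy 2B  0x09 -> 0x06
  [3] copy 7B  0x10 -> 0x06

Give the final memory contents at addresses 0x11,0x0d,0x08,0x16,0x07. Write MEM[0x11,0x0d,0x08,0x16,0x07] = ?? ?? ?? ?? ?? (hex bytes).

MEM[0x11,0x0d,0x08,0x16,0x07] = f3 df f1 25 f3

  after D0: wrote 8B at 0x10 = 68f3f14757df2598
  after D1: wrote 2B at 0x0c = 57df
  after D2: wrote 2B at 0x06 = 9950
  after D3: wrote 7B at 0x06 = 68f3f14757df25
query mem[0x11]=0xf3, mem[0x0d]=0xdf, mem[0x08]=0xf1, mem[0x16]=0x25, mem[0x07]=0xf3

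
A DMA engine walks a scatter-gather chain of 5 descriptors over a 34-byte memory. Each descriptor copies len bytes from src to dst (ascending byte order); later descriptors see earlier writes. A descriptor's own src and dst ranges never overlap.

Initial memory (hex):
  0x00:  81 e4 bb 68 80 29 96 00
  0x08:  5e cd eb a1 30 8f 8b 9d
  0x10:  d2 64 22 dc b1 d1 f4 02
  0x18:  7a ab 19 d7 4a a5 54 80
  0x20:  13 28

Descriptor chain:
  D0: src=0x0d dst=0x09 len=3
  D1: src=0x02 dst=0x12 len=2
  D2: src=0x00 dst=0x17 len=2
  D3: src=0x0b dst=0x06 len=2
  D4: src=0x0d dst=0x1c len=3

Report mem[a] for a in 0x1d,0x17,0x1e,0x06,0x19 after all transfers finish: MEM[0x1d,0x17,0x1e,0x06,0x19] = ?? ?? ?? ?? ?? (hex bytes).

#0 dst[0x09+3] := {0x8f,0x8b,0x9d}
#1 dst[0x12+2] := {0xbb,0x68}
#2 dst[0x17+2] := {0x81,0xe4}
#3 dst[0x06+2] := {0x9d,0x30}
#4 dst[0x1c+3] := {0x8f,0x8b,0x9d}
query mem[0x1d]=0x8b, mem[0x17]=0x81, mem[0x1e]=0x9d, mem[0x06]=0x9d, mem[0x19]=0xab

MEM[0x1d,0x17,0x1e,0x06,0x19] = 8b 81 9d 9d ab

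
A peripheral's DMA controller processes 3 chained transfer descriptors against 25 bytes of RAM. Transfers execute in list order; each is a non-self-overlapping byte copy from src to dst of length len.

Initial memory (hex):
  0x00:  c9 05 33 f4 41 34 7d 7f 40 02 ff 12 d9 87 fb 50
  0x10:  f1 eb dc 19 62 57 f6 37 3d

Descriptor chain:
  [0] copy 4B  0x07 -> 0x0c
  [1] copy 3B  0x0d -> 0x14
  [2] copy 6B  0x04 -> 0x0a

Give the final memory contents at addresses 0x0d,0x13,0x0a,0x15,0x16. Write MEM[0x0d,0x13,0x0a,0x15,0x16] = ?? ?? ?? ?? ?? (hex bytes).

MEM[0x0d,0x13,0x0a,0x15,0x16] = 7f 19 41 02 ff

  after D0: wrote 4B at 0x0c = 7f4002ff
  after D1: wrote 3B at 0x14 = 4002ff
  after D2: wrote 6B at 0x0a = 41347d7f4002
query mem[0x0d]=0x7f, mem[0x13]=0x19, mem[0x0a]=0x41, mem[0x15]=0x02, mem[0x16]=0xff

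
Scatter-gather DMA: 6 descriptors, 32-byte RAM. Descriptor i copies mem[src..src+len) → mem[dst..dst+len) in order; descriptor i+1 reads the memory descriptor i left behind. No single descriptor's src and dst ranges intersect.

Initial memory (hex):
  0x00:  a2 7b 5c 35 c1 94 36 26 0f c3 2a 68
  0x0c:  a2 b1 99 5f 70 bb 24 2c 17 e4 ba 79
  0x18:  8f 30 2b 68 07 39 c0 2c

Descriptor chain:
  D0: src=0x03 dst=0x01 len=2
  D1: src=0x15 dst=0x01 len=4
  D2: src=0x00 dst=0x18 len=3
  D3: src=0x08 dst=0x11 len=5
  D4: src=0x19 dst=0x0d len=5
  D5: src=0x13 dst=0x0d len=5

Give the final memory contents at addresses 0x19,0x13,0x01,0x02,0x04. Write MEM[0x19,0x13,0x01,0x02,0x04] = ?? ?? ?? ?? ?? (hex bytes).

[0] 0x03->0x01 len=2 : 35 c1
[1] 0x15->0x01 len=4 : e4 ba 79 8f
[2] 0x00->0x18 len=3 : a2 e4 ba
[3] 0x08->0x11 len=5 : 0f c3 2a 68 a2
[4] 0x19->0x0d len=5 : e4 ba 68 07 39
[5] 0x13->0x0d len=5 : 2a 68 a2 ba 79
query mem[0x19]=0xe4, mem[0x13]=0x2a, mem[0x01]=0xe4, mem[0x02]=0xba, mem[0x04]=0x8f

MEM[0x19,0x13,0x01,0x02,0x04] = e4 2a e4 ba 8f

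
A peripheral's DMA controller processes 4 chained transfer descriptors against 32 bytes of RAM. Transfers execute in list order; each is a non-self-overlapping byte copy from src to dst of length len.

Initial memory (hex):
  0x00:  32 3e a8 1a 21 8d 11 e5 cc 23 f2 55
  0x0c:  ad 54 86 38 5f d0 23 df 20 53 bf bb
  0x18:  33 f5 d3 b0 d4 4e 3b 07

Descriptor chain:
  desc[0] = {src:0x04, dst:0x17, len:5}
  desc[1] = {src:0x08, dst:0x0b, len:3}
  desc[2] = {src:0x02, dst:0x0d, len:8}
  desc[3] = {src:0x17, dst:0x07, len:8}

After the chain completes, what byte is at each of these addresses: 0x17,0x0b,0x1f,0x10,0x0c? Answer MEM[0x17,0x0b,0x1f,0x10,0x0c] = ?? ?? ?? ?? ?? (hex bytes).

[0] 0x04->0x17 len=5 : 21 8d 11 e5 cc
[1] 0x08->0x0b len=3 : cc 23 f2
[2] 0x02->0x0d len=8 : a8 1a 21 8d 11 e5 cc 23
[3] 0x17->0x07 len=8 : 21 8d 11 e5 cc d4 4e 3b
query mem[0x17]=0x21, mem[0x0b]=0xcc, mem[0x1f]=0x07, mem[0x10]=0x8d, mem[0x0c]=0xd4

MEM[0x17,0x0b,0x1f,0x10,0x0c] = 21 cc 07 8d d4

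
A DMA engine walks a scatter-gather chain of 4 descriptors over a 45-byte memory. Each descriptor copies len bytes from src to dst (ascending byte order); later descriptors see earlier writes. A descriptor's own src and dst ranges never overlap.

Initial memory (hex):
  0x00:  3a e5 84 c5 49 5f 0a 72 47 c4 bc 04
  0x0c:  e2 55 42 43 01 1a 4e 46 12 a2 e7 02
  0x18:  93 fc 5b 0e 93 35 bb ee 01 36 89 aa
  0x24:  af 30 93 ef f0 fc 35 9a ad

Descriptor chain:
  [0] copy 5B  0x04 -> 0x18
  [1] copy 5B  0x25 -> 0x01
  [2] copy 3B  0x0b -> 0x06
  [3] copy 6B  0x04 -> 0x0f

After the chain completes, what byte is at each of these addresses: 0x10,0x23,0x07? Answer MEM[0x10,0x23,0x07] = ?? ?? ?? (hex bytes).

#0 dst[0x18+5] := {0x49,0x5f,0x0a,0x72,0x47}
#1 dst[0x01+5] := {0x30,0x93,0xef,0xf0,0xfc}
#2 dst[0x06+3] := {0x04,0xe2,0x55}
#3 dst[0x0f+6] := {0xf0,0xfc,0x04,0xe2,0x55,0xc4}
query mem[0x10]=0xfc, mem[0x23]=0xaa, mem[0x07]=0xe2

MEM[0x10,0x23,0x07] = fc aa e2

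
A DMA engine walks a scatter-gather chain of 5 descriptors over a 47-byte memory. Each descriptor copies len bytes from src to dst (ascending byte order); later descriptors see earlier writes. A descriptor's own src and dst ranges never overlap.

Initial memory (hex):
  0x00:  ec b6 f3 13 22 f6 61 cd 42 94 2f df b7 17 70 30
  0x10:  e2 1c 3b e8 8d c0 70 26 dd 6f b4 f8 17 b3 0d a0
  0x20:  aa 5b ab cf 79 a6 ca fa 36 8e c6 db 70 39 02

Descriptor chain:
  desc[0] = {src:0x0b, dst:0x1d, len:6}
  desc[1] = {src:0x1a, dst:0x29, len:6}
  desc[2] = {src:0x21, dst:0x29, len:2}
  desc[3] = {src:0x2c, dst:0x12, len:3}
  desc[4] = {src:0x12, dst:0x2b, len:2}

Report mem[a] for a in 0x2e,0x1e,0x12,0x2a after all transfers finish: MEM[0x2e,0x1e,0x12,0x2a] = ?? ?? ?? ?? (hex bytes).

MEM[0x2e,0x1e,0x12,0x2a] = 17 b7 df e2

D0: mem[0x1d..0x22] <- [df b7 17 70 30 e2]
D1: mem[0x29..0x2e] <- [b4 f8 17 df b7 17]
D2: mem[0x29..0x2a] <- [30 e2]
D3: mem[0x12..0x14] <- [df b7 17]
D4: mem[0x2b..0x2c] <- [df b7]
query mem[0x2e]=0x17, mem[0x1e]=0xb7, mem[0x12]=0xdf, mem[0x2a]=0xe2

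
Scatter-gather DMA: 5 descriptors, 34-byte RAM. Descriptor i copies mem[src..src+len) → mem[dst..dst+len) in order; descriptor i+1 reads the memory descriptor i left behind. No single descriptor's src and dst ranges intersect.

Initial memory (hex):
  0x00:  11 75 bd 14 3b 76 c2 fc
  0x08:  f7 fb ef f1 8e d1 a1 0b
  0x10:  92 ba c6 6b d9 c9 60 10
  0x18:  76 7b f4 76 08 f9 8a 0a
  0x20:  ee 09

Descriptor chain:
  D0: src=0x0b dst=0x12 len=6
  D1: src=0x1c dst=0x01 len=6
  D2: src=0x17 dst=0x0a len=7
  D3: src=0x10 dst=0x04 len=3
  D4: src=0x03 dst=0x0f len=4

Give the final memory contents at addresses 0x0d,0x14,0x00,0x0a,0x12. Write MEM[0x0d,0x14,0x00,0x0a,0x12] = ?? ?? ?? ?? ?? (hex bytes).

MEM[0x0d,0x14,0x00,0x0a,0x12] = f4 d1 11 92 f1

#0 dst[0x12+6] := {0xf1,0x8e,0xd1,0xa1,0x0b,0x92}
#1 dst[0x01+6] := {0x08,0xf9,0x8a,0x0a,0xee,0x09}
#2 dst[0x0a+7] := {0x92,0x76,0x7b,0xf4,0x76,0x08,0xf9}
#3 dst[0x04+3] := {0xf9,0xba,0xf1}
#4 dst[0x0f+4] := {0x8a,0xf9,0xba,0xf1}
query mem[0x0d]=0xf4, mem[0x14]=0xd1, mem[0x00]=0x11, mem[0x0a]=0x92, mem[0x12]=0xf1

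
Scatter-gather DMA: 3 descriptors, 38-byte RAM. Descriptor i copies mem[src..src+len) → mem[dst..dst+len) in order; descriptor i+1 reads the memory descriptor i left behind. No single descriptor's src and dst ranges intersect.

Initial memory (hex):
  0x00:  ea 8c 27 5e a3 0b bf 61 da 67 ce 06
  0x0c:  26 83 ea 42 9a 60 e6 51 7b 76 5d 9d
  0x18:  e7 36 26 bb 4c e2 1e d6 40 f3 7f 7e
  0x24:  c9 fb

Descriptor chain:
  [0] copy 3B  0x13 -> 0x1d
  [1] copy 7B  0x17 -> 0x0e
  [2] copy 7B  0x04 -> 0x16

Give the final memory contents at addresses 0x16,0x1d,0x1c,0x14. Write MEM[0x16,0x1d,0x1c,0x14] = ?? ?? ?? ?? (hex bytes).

MEM[0x16,0x1d,0x1c,0x14] = a3 51 ce 51

D0: mem[0x1d..0x1f] <- [51 7b 76]
D1: mem[0x0e..0x14] <- [9d e7 36 26 bb 4c 51]
D2: mem[0x16..0x1c] <- [a3 0b bf 61 da 67 ce]
query mem[0x16]=0xa3, mem[0x1d]=0x51, mem[0x1c]=0xce, mem[0x14]=0x51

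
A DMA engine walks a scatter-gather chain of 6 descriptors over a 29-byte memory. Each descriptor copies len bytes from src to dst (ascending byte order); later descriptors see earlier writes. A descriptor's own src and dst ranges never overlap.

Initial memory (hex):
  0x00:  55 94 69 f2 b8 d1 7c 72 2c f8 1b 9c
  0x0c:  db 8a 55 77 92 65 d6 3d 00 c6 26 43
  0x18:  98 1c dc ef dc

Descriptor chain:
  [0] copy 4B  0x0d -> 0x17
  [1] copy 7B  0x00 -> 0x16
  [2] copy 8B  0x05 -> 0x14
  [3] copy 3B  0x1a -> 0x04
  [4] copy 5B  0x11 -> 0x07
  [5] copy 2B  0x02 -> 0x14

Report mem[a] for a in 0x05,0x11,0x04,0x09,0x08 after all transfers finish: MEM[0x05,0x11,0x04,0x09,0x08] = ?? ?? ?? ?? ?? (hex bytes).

#0 dst[0x17+4] := {0x8a,0x55,0x77,0x92}
#1 dst[0x16+7] := {0x55,0x94,0x69,0xf2,0xb8,0xd1,0x7c}
#2 dst[0x14+8] := {0xd1,0x7c,0x72,0x2c,0xf8,0x1b,0x9c,0xdb}
#3 dst[0x04+3] := {0x9c,0xdb,0x7c}
#4 dst[0x07+5] := {0x65,0xd6,0x3d,0xd1,0x7c}
#5 dst[0x14+2] := {0x69,0xf2}
query mem[0x05]=0xdb, mem[0x11]=0x65, mem[0x04]=0x9c, mem[0x09]=0x3d, mem[0x08]=0xd6

MEM[0x05,0x11,0x04,0x09,0x08] = db 65 9c 3d d6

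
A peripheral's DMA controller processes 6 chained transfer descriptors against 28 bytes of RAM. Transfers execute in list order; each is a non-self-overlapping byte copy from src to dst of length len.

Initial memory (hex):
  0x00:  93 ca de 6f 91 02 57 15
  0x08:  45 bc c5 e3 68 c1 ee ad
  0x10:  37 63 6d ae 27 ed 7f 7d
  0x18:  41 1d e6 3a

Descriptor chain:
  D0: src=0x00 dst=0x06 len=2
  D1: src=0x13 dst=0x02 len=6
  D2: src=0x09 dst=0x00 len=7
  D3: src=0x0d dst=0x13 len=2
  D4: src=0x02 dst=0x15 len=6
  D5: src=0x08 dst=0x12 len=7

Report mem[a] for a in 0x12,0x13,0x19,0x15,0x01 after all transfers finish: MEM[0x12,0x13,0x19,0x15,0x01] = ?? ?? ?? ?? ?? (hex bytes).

MEM[0x12,0x13,0x19,0x15,0x01] = 45 bc ad e3 c5

  after D0: wrote 2B at 0x06 = 93ca
  after D1: wrote 6B at 0x02 = ae27ed7f7d41
  after D2: wrote 7B at 0x00 = bcc5e368c1eead
  after D3: wrote 2B at 0x13 = c1ee
  after D4: wrote 6B at 0x15 = e368c1eead41
  after D5: wrote 7B at 0x12 = 45bcc5e368c1ee
query mem[0x12]=0x45, mem[0x13]=0xbc, mem[0x19]=0xad, mem[0x15]=0xe3, mem[0x01]=0xc5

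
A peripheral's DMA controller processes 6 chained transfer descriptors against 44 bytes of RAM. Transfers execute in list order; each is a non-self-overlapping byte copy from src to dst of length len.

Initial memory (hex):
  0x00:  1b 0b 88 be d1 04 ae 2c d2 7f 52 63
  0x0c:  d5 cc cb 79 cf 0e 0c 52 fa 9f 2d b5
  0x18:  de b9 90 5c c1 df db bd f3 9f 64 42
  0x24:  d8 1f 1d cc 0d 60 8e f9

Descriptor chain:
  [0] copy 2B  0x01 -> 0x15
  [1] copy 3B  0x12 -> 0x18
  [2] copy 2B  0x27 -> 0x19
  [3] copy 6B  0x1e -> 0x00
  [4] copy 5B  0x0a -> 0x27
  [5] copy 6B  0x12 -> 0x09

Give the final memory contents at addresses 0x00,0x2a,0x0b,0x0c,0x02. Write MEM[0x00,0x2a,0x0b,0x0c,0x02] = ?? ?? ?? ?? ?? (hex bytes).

MEM[0x00,0x2a,0x0b,0x0c,0x02] = db cc fa 0b f3

[0] 0x01->0x15 len=2 : 0b 88
[1] 0x12->0x18 len=3 : 0c 52 fa
[2] 0x27->0x19 len=2 : cc 0d
[3] 0x1e->0x00 len=6 : db bd f3 9f 64 42
[4] 0x0a->0x27 len=5 : 52 63 d5 cc cb
[5] 0x12->0x09 len=6 : 0c 52 fa 0b 88 b5
query mem[0x00]=0xdb, mem[0x2a]=0xcc, mem[0x0b]=0xfa, mem[0x0c]=0x0b, mem[0x02]=0xf3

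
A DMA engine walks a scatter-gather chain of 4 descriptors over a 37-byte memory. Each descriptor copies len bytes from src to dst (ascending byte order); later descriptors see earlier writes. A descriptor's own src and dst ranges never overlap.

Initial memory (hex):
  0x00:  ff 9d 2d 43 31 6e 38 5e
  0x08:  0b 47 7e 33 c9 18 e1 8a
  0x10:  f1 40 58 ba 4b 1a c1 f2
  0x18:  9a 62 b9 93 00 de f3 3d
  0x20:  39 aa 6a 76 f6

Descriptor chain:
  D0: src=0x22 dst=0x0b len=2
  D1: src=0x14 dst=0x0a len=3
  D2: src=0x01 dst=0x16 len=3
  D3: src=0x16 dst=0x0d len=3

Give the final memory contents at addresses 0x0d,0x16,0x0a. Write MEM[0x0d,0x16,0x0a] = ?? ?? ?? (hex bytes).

#0 dst[0x0b+2] := {0x6a,0x76}
#1 dst[0x0a+3] := {0x4b,0x1a,0xc1}
#2 dst[0x16+3] := {0x9d,0x2d,0x43}
#3 dst[0x0d+3] := {0x9d,0x2d,0x43}
query mem[0x0d]=0x9d, mem[0x16]=0x9d, mem[0x0a]=0x4b

MEM[0x0d,0x16,0x0a] = 9d 9d 4b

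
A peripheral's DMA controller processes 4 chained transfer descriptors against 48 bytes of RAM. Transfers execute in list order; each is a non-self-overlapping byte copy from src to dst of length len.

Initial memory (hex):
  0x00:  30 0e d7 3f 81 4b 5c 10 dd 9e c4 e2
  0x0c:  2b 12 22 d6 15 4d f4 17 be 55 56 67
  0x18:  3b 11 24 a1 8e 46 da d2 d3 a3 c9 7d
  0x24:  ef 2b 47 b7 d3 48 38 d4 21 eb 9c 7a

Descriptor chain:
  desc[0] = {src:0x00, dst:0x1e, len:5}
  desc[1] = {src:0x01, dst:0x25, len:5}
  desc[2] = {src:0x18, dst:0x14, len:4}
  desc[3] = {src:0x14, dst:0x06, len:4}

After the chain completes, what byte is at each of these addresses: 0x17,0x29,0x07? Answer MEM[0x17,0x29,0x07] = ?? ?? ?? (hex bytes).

MEM[0x17,0x29,0x07] = a1 4b 11

#0 dst[0x1e+5] := {0x30,0x0e,0xd7,0x3f,0x81}
#1 dst[0x25+5] := {0x0e,0xd7,0x3f,0x81,0x4b}
#2 dst[0x14+4] := {0x3b,0x11,0x24,0xa1}
#3 dst[0x06+4] := {0x3b,0x11,0x24,0xa1}
query mem[0x17]=0xa1, mem[0x29]=0x4b, mem[0x07]=0x11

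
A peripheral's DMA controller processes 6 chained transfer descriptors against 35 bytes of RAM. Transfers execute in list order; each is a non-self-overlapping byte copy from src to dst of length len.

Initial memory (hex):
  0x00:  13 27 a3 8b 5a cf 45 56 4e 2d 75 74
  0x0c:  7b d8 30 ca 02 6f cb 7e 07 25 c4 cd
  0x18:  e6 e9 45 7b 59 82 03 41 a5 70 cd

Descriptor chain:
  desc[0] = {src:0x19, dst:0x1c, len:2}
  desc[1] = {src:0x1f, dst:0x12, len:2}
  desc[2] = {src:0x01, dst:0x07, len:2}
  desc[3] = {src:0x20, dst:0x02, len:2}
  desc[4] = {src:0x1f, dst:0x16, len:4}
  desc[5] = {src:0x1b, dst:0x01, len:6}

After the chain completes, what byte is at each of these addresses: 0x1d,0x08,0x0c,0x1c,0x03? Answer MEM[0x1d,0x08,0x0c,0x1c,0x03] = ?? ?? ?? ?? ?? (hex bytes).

#0 dst[0x1c+2] := {0xe9,0x45}
#1 dst[0x12+2] := {0x41,0xa5}
#2 dst[0x07+2] := {0x27,0xa3}
#3 dst[0x02+2] := {0xa5,0x70}
#4 dst[0x16+4] := {0x41,0xa5,0x70,0xcd}
#5 dst[0x01+6] := {0x7b,0xe9,0x45,0x03,0x41,0xa5}
query mem[0x1d]=0x45, mem[0x08]=0xa3, mem[0x0c]=0x7b, mem[0x1c]=0xe9, mem[0x03]=0x45

MEM[0x1d,0x08,0x0c,0x1c,0x03] = 45 a3 7b e9 45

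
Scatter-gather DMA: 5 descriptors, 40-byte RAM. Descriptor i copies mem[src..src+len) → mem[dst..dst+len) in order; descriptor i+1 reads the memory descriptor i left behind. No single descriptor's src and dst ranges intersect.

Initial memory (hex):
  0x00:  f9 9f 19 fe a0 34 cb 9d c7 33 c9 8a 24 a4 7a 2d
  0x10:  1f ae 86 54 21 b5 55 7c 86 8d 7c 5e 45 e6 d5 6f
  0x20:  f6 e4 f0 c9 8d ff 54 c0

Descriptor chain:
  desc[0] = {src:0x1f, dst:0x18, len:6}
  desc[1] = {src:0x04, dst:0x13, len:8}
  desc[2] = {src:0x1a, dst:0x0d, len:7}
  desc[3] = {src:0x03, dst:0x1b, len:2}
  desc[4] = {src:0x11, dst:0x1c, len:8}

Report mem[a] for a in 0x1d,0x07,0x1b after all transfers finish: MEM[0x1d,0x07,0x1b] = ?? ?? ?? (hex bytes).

MEM[0x1d,0x07,0x1b] = 6f 9d fe

[0] 0x1f->0x18 len=6 : 6f f6 e4 f0 c9 8d
[1] 0x04->0x13 len=8 : a0 34 cb 9d c7 33 c9 8a
[2] 0x1a->0x0d len=7 : 8a f0 c9 8d d5 6f f6
[3] 0x03->0x1b len=2 : fe a0
[4] 0x11->0x1c len=8 : d5 6f f6 34 cb 9d c7 33
query mem[0x1d]=0x6f, mem[0x07]=0x9d, mem[0x1b]=0xfe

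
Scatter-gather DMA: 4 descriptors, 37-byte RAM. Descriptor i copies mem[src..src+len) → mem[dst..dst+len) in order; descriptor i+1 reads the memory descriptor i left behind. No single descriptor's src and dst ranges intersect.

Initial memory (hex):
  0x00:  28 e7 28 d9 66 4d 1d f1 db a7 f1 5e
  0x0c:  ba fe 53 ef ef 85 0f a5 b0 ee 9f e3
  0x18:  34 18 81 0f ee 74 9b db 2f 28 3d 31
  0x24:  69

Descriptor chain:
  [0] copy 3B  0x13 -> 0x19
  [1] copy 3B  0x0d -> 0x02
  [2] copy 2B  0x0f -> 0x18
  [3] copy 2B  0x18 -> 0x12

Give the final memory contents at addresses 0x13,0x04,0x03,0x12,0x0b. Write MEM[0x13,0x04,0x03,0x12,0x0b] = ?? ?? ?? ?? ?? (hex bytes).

  after D0: wrote 3B at 0x19 = a5b0ee
  after D1: wrote 3B at 0x02 = fe53ef
  after D2: wrote 2B at 0x18 = efef
  after D3: wrote 2B at 0x12 = efef
query mem[0x13]=0xef, mem[0x04]=0xef, mem[0x03]=0x53, mem[0x12]=0xef, mem[0x0b]=0x5e

MEM[0x13,0x04,0x03,0x12,0x0b] = ef ef 53 ef 5e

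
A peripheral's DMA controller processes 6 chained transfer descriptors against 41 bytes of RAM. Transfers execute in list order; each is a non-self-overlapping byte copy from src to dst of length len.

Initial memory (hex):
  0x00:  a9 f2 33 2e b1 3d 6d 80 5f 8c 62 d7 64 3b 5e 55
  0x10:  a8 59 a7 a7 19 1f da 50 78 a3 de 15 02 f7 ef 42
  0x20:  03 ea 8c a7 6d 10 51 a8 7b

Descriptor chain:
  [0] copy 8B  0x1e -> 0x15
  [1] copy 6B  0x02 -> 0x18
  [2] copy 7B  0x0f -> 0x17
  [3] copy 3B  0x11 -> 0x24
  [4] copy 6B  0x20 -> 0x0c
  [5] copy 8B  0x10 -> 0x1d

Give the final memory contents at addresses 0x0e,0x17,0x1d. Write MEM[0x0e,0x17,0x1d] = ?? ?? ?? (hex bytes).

MEM[0x0e,0x17,0x1d] = 8c 55 59

[0] 0x1e->0x15 len=8 : ef 42 03 ea 8c a7 6d 10
[1] 0x02->0x18 len=6 : 33 2e b1 3d 6d 80
[2] 0x0f->0x17 len=7 : 55 a8 59 a7 a7 19 ef
[3] 0x11->0x24 len=3 : 59 a7 a7
[4] 0x20->0x0c len=6 : 03 ea 8c a7 59 a7
[5] 0x10->0x1d len=8 : 59 a7 a7 a7 19 ef 42 55
query mem[0x0e]=0x8c, mem[0x17]=0x55, mem[0x1d]=0x59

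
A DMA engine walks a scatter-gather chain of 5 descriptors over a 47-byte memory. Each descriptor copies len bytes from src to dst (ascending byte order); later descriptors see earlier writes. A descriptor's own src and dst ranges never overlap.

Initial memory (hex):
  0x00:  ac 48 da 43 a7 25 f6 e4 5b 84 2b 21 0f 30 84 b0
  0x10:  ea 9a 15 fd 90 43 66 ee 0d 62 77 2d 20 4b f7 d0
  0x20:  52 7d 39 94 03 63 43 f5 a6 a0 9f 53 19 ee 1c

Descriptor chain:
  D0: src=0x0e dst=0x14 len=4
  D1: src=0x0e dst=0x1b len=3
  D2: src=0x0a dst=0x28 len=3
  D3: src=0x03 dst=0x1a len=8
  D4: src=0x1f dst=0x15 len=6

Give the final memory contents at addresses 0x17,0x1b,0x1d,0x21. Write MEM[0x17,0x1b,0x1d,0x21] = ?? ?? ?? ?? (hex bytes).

#0 dst[0x14+4] := {0x84,0xb0,0xea,0x9a}
#1 dst[0x1b+3] := {0x84,0xb0,0xea}
#2 dst[0x28+3] := {0x2b,0x21,0x0f}
#3 dst[0x1a+8] := {0x43,0xa7,0x25,0xf6,0xe4,0x5b,0x84,0x2b}
#4 dst[0x15+6] := {0x5b,0x84,0x2b,0x39,0x94,0x03}
query mem[0x17]=0x2b, mem[0x1b]=0xa7, mem[0x1d]=0xf6, mem[0x21]=0x2b

MEM[0x17,0x1b,0x1d,0x21] = 2b a7 f6 2b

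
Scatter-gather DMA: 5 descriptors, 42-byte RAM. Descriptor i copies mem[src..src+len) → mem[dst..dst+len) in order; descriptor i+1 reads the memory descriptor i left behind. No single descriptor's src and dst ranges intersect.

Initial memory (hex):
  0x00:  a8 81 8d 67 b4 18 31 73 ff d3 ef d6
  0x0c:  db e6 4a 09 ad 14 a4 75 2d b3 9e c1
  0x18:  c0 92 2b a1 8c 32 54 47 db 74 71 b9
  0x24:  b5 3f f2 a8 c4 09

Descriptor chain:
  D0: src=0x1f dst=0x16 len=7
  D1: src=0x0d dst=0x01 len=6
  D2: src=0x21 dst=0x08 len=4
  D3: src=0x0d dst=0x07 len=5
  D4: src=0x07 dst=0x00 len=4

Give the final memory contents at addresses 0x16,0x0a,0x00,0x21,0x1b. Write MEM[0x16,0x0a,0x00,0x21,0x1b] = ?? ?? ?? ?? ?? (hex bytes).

D0: mem[0x16..0x1c] <- [47 db 74 71 b9 b5 3f]
D1: mem[0x01..0x06] <- [e6 4a 09 ad 14 a4]
D2: mem[0x08..0x0b] <- [74 71 b9 b5]
D3: mem[0x07..0x0b] <- [e6 4a 09 ad 14]
D4: mem[0x00..0x03] <- [e6 4a 09 ad]
query mem[0x16]=0x47, mem[0x0a]=0xad, mem[0x00]=0xe6, mem[0x21]=0x74, mem[0x1b]=0xb5

MEM[0x16,0x0a,0x00,0x21,0x1b] = 47 ad e6 74 b5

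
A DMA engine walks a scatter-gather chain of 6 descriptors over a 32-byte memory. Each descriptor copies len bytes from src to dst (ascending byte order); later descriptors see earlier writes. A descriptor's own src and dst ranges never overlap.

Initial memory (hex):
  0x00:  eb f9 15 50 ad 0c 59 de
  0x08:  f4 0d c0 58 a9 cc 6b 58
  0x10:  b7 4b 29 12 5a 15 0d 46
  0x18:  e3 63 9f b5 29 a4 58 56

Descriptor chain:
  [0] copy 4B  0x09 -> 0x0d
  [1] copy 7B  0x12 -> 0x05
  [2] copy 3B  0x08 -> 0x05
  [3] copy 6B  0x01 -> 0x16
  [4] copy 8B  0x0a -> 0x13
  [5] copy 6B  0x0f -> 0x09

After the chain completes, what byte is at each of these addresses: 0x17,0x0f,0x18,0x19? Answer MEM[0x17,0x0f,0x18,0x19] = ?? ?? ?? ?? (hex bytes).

MEM[0x17,0x0f,0x18,0x19] = c0 58 58 a9

#0 dst[0x0d+4] := {0x0d,0xc0,0x58,0xa9}
#1 dst[0x05+7] := {0x29,0x12,0x5a,0x15,0x0d,0x46,0xe3}
#2 dst[0x05+3] := {0x15,0x0d,0x46}
#3 dst[0x16+6] := {0xf9,0x15,0x50,0xad,0x15,0x0d}
#4 dst[0x13+8] := {0x46,0xe3,0xa9,0x0d,0xc0,0x58,0xa9,0x4b}
#5 dst[0x09+6] := {0x58,0xa9,0x4b,0x29,0x46,0xe3}
query mem[0x17]=0xc0, mem[0x0f]=0x58, mem[0x18]=0x58, mem[0x19]=0xa9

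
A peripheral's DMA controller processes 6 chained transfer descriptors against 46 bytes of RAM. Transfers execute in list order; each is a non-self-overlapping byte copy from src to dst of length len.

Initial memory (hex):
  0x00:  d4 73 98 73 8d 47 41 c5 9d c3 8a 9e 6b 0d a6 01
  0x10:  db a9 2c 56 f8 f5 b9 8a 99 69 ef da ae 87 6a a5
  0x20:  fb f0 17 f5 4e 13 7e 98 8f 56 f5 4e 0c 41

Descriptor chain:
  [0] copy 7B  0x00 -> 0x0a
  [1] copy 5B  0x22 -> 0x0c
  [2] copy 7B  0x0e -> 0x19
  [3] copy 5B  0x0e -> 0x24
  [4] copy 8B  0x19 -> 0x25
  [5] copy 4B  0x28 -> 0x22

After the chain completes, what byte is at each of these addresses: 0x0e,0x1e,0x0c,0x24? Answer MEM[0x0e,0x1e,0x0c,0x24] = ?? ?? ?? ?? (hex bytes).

D0: mem[0x0a..0x10] <- [d4 73 98 73 8d 47 41]
D1: mem[0x0c..0x10] <- [17 f5 4e 13 7e]
D2: mem[0x19..0x1f] <- [4e 13 7e a9 2c 56 f8]
D3: mem[0x24..0x28] <- [4e 13 7e a9 2c]
D4: mem[0x25..0x2c] <- [4e 13 7e a9 2c 56 f8 fb]
D5: mem[0x22..0x25] <- [a9 2c 56 f8]
query mem[0x0e]=0x4e, mem[0x1e]=0x56, mem[0x0c]=0x17, mem[0x24]=0x56

MEM[0x0e,0x1e,0x0c,0x24] = 4e 56 17 56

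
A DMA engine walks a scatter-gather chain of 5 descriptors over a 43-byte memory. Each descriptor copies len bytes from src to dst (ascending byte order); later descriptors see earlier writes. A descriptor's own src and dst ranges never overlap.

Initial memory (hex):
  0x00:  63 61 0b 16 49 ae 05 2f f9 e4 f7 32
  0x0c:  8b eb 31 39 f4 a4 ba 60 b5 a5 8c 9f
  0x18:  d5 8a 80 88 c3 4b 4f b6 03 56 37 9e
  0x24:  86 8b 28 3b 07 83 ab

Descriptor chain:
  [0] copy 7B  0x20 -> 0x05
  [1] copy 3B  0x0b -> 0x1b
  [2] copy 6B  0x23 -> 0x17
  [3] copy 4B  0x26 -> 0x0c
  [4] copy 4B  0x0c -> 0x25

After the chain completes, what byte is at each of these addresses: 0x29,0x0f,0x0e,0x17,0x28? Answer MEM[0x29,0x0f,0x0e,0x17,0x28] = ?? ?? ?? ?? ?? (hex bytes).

MEM[0x29,0x0f,0x0e,0x17,0x28] = 83 83 07 9e 83

[0] 0x20->0x05 len=7 : 03 56 37 9e 86 8b 28
[1] 0x0b->0x1b len=3 : 28 8b eb
[2] 0x23->0x17 len=6 : 9e 86 8b 28 3b 07
[3] 0x26->0x0c len=4 : 28 3b 07 83
[4] 0x0c->0x25 len=4 : 28 3b 07 83
query mem[0x29]=0x83, mem[0x0f]=0x83, mem[0x0e]=0x07, mem[0x17]=0x9e, mem[0x28]=0x83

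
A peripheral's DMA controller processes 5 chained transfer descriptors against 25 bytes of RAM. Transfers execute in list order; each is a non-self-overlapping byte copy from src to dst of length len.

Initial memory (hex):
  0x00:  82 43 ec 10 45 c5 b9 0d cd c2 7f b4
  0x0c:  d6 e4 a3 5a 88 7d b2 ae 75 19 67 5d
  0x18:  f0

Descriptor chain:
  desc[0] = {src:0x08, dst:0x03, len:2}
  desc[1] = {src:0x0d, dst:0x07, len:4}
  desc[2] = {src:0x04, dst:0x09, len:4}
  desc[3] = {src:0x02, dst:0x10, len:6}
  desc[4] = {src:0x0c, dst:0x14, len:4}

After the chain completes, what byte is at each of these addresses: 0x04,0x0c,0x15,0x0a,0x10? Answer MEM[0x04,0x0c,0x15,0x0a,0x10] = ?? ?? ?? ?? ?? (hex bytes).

D0: mem[0x03..0x04] <- [cd c2]
D1: mem[0x07..0x0a] <- [e4 a3 5a 88]
D2: mem[0x09..0x0c] <- [c2 c5 b9 e4]
D3: mem[0x10..0x15] <- [ec cd c2 c5 b9 e4]
D4: mem[0x14..0x17] <- [e4 e4 a3 5a]
query mem[0x04]=0xc2, mem[0x0c]=0xe4, mem[0x15]=0xe4, mem[0x0a]=0xc5, mem[0x10]=0xec

MEM[0x04,0x0c,0x15,0x0a,0x10] = c2 e4 e4 c5 ec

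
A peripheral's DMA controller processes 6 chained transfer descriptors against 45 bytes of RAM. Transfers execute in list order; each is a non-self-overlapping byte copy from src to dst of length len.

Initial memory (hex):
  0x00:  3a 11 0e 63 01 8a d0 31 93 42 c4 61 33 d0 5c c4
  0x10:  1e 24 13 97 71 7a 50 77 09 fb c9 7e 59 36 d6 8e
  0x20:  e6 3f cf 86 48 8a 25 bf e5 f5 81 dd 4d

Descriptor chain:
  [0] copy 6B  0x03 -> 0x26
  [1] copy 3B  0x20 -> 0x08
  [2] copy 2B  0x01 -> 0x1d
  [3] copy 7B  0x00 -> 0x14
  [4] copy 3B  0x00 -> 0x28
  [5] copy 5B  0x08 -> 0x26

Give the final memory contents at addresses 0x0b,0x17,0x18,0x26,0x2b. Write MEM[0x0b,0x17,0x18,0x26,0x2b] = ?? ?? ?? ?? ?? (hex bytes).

[0] 0x03->0x26 len=6 : 63 01 8a d0 31 93
[1] 0x20->0x08 len=3 : e6 3f cf
[2] 0x01->0x1d len=2 : 11 0e
[3] 0x00->0x14 len=7 : 3a 11 0e 63 01 8a d0
[4] 0x00->0x28 len=3 : 3a 11 0e
[5] 0x08->0x26 len=5 : e6 3f cf 61 33
query mem[0x0b]=0x61, mem[0x17]=0x63, mem[0x18]=0x01, mem[0x26]=0xe6, mem[0x2b]=0x93

MEM[0x0b,0x17,0x18,0x26,0x2b] = 61 63 01 e6 93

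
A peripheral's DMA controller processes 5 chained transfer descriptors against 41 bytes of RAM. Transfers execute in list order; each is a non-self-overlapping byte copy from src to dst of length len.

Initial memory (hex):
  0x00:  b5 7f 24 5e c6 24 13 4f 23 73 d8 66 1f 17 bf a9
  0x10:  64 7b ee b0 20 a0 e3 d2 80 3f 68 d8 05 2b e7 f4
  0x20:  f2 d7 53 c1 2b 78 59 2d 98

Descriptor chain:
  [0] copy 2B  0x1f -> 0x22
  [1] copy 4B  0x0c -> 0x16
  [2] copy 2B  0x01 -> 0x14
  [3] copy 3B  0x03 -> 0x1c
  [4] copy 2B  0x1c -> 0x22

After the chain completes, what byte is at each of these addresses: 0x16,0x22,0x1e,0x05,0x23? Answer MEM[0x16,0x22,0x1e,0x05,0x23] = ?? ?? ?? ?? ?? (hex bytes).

[0] 0x1f->0x22 len=2 : f4 f2
[1] 0x0c->0x16 len=4 : 1f 17 bf a9
[2] 0x01->0x14 len=2 : 7f 24
[3] 0x03->0x1c len=3 : 5e c6 24
[4] 0x1c->0x22 len=2 : 5e c6
query mem[0x16]=0x1f, mem[0x22]=0x5e, mem[0x1e]=0x24, mem[0x05]=0x24, mem[0x23]=0xc6

MEM[0x16,0x22,0x1e,0x05,0x23] = 1f 5e 24 24 c6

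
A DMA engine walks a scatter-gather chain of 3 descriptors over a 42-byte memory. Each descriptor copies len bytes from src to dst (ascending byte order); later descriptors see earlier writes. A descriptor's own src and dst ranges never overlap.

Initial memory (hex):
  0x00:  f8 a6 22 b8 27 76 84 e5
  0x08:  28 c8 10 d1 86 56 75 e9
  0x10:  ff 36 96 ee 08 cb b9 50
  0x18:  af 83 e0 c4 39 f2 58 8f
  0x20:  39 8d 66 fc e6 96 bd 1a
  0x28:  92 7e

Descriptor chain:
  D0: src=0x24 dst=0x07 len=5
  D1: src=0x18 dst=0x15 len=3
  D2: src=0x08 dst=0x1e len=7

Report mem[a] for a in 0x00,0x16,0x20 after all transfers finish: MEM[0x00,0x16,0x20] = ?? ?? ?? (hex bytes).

D0: mem[0x07..0x0b] <- [e6 96 bd 1a 92]
D1: mem[0x15..0x17] <- [af 83 e0]
D2: mem[0x1e..0x24] <- [96 bd 1a 92 86 56 75]
query mem[0x00]=0xf8, mem[0x16]=0x83, mem[0x20]=0x1a

MEM[0x00,0x16,0x20] = f8 83 1a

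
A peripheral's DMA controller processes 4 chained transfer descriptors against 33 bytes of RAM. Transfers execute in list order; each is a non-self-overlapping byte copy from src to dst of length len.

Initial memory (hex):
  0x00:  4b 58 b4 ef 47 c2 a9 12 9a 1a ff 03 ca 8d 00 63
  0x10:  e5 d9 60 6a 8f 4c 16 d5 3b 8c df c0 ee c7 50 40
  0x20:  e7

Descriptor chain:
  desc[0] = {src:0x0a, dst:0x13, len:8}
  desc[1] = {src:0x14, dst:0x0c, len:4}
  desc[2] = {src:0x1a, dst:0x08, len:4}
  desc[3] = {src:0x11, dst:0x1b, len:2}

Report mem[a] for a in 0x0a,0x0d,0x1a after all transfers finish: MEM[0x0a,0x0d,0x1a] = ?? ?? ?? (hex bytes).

D0: mem[0x13..0x1a] <- [ff 03 ca 8d 00 63 e5 d9]
D1: mem[0x0c..0x0f] <- [03 ca 8d 00]
D2: mem[0x08..0x0b] <- [d9 c0 ee c7]
D3: mem[0x1b..0x1c] <- [d9 60]
query mem[0x0a]=0xee, mem[0x0d]=0xca, mem[0x1a]=0xd9

MEM[0x0a,0x0d,0x1a] = ee ca d9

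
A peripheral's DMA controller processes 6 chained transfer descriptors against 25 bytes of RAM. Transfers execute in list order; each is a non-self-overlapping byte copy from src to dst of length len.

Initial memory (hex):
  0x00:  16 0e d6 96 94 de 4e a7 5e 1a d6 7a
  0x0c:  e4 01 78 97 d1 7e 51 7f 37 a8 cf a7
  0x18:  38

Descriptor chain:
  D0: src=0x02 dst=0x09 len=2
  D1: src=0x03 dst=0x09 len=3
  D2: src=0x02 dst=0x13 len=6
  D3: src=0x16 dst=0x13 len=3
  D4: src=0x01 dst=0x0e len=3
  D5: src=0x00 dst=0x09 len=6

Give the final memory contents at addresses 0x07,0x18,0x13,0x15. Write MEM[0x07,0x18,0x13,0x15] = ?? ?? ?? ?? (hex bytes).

MEM[0x07,0x18,0x13,0x15] = a7 a7 de a7

  after D0: wrote 2B at 0x09 = d696
  after D1: wrote 3B at 0x09 = 9694de
  after D2: wrote 6B at 0x13 = d69694de4ea7
  after D3: wrote 3B at 0x13 = de4ea7
  after D4: wrote 3B at 0x0e = 0ed696
  after D5: wrote 6B at 0x09 = 160ed69694de
query mem[0x07]=0xa7, mem[0x18]=0xa7, mem[0x13]=0xde, mem[0x15]=0xa7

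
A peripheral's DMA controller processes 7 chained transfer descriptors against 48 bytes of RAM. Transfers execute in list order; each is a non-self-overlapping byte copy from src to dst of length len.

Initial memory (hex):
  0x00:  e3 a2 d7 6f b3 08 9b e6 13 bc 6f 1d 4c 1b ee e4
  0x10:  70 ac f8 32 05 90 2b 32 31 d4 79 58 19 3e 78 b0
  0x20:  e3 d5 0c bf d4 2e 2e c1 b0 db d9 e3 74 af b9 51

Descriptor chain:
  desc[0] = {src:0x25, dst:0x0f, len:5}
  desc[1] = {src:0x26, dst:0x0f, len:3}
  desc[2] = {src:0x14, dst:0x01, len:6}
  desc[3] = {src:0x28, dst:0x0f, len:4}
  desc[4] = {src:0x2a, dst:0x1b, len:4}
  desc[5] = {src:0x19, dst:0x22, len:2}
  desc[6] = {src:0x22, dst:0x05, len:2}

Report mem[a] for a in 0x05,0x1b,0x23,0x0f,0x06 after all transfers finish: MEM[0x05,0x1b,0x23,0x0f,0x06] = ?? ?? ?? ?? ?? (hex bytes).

#0 dst[0x0f+5] := {0x2e,0x2e,0xc1,0xb0,0xdb}
#1 dst[0x0f+3] := {0x2e,0xc1,0xb0}
#2 dst[0x01+6] := {0x05,0x90,0x2b,0x32,0x31,0xd4}
#3 dst[0x0f+4] := {0xb0,0xdb,0xd9,0xe3}
#4 dst[0x1b+4] := {0xd9,0xe3,0x74,0xaf}
#5 dst[0x22+2] := {0xd4,0x79}
#6 dst[0x05+2] := {0xd4,0x79}
query mem[0x05]=0xd4, mem[0x1b]=0xd9, mem[0x23]=0x79, mem[0x0f]=0xb0, mem[0x06]=0x79

MEM[0x05,0x1b,0x23,0x0f,0x06] = d4 d9 79 b0 79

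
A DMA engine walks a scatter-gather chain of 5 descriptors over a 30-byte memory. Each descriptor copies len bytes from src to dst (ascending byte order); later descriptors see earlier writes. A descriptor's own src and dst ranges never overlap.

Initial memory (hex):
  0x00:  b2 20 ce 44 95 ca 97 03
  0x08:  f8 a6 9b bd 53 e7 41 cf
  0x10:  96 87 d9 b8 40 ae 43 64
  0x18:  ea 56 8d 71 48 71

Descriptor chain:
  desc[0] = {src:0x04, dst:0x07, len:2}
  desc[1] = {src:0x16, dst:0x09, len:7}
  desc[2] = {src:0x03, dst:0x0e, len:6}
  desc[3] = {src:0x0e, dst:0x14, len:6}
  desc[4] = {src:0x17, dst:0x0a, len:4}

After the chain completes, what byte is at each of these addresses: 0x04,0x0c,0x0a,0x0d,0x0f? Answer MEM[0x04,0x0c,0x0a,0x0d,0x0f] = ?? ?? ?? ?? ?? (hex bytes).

MEM[0x04,0x0c,0x0a,0x0d,0x0f] = 95 ca 97 8d 95

  after D0: wrote 2B at 0x07 = 95ca
  after D1: wrote 7B at 0x09 = 4364ea568d7148
  after D2: wrote 6B at 0x0e = 4495ca9795ca
  after D3: wrote 6B at 0x14 = 4495ca9795ca
  after D4: wrote 4B at 0x0a = 9795ca8d
query mem[0x04]=0x95, mem[0x0c]=0xca, mem[0x0a]=0x97, mem[0x0d]=0x8d, mem[0x0f]=0x95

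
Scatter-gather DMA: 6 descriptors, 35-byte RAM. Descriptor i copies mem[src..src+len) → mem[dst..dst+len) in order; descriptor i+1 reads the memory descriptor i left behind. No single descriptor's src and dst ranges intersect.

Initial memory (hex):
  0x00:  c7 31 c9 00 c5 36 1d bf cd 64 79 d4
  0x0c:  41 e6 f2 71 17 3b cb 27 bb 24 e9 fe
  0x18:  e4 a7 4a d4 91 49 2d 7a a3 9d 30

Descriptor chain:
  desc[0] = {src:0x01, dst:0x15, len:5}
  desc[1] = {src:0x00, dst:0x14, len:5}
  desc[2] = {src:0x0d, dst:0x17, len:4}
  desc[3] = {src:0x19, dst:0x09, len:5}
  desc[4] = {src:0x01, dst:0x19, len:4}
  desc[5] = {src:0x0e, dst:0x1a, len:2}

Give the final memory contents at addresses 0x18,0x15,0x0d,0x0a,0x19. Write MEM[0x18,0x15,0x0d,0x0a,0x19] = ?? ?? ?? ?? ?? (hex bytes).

  after D0: wrote 5B at 0x15 = 31c900c536
  after D1: wrote 5B at 0x14 = c731c900c5
  after D2: wrote 4B at 0x17 = e6f27117
  after D3: wrote 5B at 0x09 = 7117d49149
  after D4: wrote 4B at 0x19 = 31c900c5
  after D5: wrote 2B at 0x1a = f271
query mem[0x18]=0xf2, mem[0x15]=0x31, mem[0x0d]=0x49, mem[0x0a]=0x17, mem[0x19]=0x31

MEM[0x18,0x15,0x0d,0x0a,0x19] = f2 31 49 17 31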